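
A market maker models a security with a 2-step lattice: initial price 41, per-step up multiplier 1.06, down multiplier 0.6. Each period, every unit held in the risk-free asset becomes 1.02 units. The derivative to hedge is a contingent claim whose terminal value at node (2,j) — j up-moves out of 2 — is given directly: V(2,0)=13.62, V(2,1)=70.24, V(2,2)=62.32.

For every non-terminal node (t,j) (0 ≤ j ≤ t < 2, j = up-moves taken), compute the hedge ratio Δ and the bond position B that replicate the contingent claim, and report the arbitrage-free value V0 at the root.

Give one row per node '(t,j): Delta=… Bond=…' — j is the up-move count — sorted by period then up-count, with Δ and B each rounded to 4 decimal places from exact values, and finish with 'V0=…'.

Risk-neutral probability p* = (R−d)/(u−d) = (1.02−0.6)/(1.06−0.6) = 0.9130.
At expiry t=2: V(2,0)=13.6200, V(2,1)=70.2400, V(2,2)=62.3200
(1,0): S=24.6000. Δ = (V_up−V_dn)/(S_up−S_dn) = (70.2400−13.6200)/(26.0760−14.7600) = 5.0035. V = [p*·70.2400 + (1−p*)·13.6200]/1.02 = 64.0358. B = V − Δ·S = -59.0512.
(1,1): S=43.4600. Δ = (V_up−V_dn)/(S_up−S_dn) = (62.3200−70.2400)/(46.0676−26.0760) = -0.3962. V = [p*·62.3200 + (1−p*)·70.2400]/1.02 = 61.7732. B = V − Δ·S = 78.9906.
(0,0): S=41.0000. Δ = (V_up−V_dn)/(S_up−S_dn) = (61.7732−64.0358)/(43.4600−24.6000) = -0.1200. V = [p*·61.7732 + (1−p*)·64.0358]/1.02 = 60.7549. B = V − Δ·S = 65.6735.
Root portfolio cost Δ·41+B reproduces V0=60.7549.

(0,0): Delta=-0.1200 Bond=65.6735
(1,0): Delta=5.0035 Bond=-59.0512
(1,1): Delta=-0.3962 Bond=78.9906
V0=60.7549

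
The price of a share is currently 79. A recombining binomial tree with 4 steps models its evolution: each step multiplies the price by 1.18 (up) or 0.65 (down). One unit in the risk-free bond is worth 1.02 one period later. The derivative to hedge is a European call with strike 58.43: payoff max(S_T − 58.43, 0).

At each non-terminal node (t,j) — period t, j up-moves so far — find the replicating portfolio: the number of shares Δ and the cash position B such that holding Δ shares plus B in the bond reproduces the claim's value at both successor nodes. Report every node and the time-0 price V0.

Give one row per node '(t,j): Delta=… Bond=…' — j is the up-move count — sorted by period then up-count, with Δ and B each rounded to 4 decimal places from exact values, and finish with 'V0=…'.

Risk-neutral probability p* = (R−d)/(u−d) = (1.02−0.65)/(1.18−0.65) = 0.6981.
Payoff layer (t=4): V(4,0)=0.0000, V(4,1)=0.0000, V(4,2)=0.0000, V(4,3)=25.9397, V(4,4)=94.7334
  t=3,j=0: stock 21.6954 → up 25.6005 (V=0.0000), down 14.1020 (V=0.0000). Price 0.0000; hedge Δ=0.0000, bond B=0.0000.
  t=3,j=1: stock 39.3855 → up 46.4748 (V=0.0000), down 25.6005 (V=0.0000). Price 0.0000; hedge Δ=0.0000, bond B=0.0000.
  t=3,j=2: stock 71.4997 → up 84.3697 (V=25.9397), down 46.4748 (V=0.0000). Price 17.7538; hedge Δ=0.6845, bond B=-31.1891.
  t=3,j=3: stock 129.7995 → up 153.1634 (V=94.7334), down 84.3697 (V=25.9397). Price 72.5152; hedge Δ=1.0000, bond B=-57.2843.
  t=2,j=0: stock 33.3775 → up 39.3855 (V=0.0000), down 21.6954 (V=0.0000). Price 0.0000; hedge Δ=0.0000, bond B=0.0000.
  t=2,j=1: stock 60.5930 → up 71.4997 (V=17.7538), down 39.3855 (V=0.0000). Price 12.1511; hedge Δ=0.5528, bond B=-21.3466.
  t=2,j=2: stock 109.9996 → up 129.7995 (V=72.5152), down 71.4997 (V=17.7538). Price 54.8857; hedge Δ=0.9393, bond B=-48.4377.
  t=1,j=0: stock 51.3500 → up 60.5930 (V=12.1511), down 33.3775 (V=0.0000). Price 8.3165; hedge Δ=0.4465, bond B=-14.6101.
  t=1,j=1: stock 93.2200 → up 109.9996 (V=54.8857), down 60.5930 (V=12.1511). Price 41.1615; hedge Δ=0.8650, bond B=-39.4699.
  t=0,j=0: stock 79.0000 → up 93.2200 (V=41.1615), down 51.3500 (V=8.3165). Price 30.6334; hedge Δ=0.7845, bond B=-31.3383.
The time-0 hedge costs 30.6334, which is the no-arbitrage price.

(0,0): Delta=0.7845 Bond=-31.3383
(1,0): Delta=0.4465 Bond=-14.6101
(1,1): Delta=0.8650 Bond=-39.4699
(2,0): Delta=0.0000 Bond=0.0000
(2,1): Delta=0.5528 Bond=-21.3466
(2,2): Delta=0.9393 Bond=-48.4377
(3,0): Delta=0.0000 Bond=0.0000
(3,1): Delta=0.0000 Bond=0.0000
(3,2): Delta=0.6845 Bond=-31.1891
(3,3): Delta=1.0000 Bond=-57.2843
V0=30.6334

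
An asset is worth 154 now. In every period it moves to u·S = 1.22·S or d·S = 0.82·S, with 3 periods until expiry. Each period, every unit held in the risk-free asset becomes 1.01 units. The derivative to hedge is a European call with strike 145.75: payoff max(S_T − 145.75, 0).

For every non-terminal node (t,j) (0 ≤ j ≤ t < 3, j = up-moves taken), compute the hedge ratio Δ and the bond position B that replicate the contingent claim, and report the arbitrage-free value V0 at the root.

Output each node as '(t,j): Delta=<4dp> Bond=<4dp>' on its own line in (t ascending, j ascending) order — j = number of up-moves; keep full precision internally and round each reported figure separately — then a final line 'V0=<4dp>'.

(0,0): Delta=0.6642 Bond=-73.8007
(1,0): Delta=0.3930 Bond=-40.2875
(1,1): Delta=0.8657 Bond=-112.3954
(2,0): Delta=0.0000 Bond=0.0000
(2,1): Delta=0.6849 Bond=-85.6639
(2,2): Delta=1.0000 Bond=-144.3069
V0=28.4842

The replicating-portfolio and risk-neutral prices coincide; use p* = (1.01−0.82)/(1.22−0.82) = 0.4750 for the latter.
Terminal payoffs: V(3,0)=0.0000, V(3,1)=0.0000, V(3,2)=42.2052, V(3,3)=133.8906
(2,0): S=103.5496. Δ = (V_up−V_dn)/(S_up−S_dn) = (0.0000−0.0000)/(126.3305−84.9107) = 0.0000. V = [p*·0.0000 + (1−p*)·0.0000]/1.01 = 0.0000. B = V − Δ·S = 0.0000.
(2,1): S=154.0616. Δ = (V_up−V_dn)/(S_up−S_dn) = (42.2052−0.0000)/(187.9552−126.3305) = 0.6849. V = [p*·42.2052 + (1−p*)·0.0000]/1.01 = 19.8490. B = V − Δ·S = -85.6639.
(2,2): S=229.2136. Δ = (V_up−V_dn)/(S_up−S_dn) = (133.8906−42.2052)/(279.6406−187.9552) = 1.0000. V = [p*·133.8906 + (1−p*)·42.2052]/1.01 = 84.9067. B = V − Δ·S = -144.3069.
(1,0): S=126.2800. Δ = (V_up−V_dn)/(S_up−S_dn) = (19.8490−0.0000)/(154.0616−103.5496) = 0.3930. V = [p*·19.8490 + (1−p*)·0.0000]/1.01 = 9.3349. B = V − Δ·S = -40.2875.
(1,1): S=187.8800. Δ = (V_up−V_dn)/(S_up−S_dn) = (84.9067−19.8490)/(229.2136−154.0616) = 0.8657. V = [p*·84.9067 + (1−p*)·19.8490]/1.01 = 50.2489. B = V − Δ·S = -112.3954.
(0,0): S=154.0000. Δ = (V_up−V_dn)/(S_up−S_dn) = (50.2489−9.3349)/(187.8800−126.2800) = 0.6642. V = [p*·50.2489 + (1−p*)·9.3349]/1.01 = 28.4842. B = V − Δ·S = -73.8007.
Each (Δ,B) replicates both successor values, so the strategy is self-financing and V0 is arbitrage-free.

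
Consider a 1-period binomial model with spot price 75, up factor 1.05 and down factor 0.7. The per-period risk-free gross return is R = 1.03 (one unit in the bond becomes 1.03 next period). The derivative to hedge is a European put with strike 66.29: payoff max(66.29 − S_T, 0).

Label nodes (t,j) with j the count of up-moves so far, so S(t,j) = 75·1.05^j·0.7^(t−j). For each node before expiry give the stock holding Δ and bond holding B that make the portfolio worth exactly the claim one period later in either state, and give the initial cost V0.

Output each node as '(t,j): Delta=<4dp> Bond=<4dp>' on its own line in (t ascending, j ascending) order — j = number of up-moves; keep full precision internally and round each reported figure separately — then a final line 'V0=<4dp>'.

The replicating-portfolio and risk-neutral prices coincide; use p* = (1.03−0.7)/(1.05−0.7) = 0.9429 for the latter.
Payoff layer (t=1): V(1,0)=13.7900, V(1,1)=0.0000
Node (0,0) S=75.0000: V=(p*·0.0000+(1−p*)·13.7900)/1.03=0.7650; Δ=(0.0000−13.7900)/(78.7500−52.5000)=-0.5253; B=V−Δ·S=40.1650
Each (Δ,B) replicates both successor values, so the strategy is self-financing and V0 is arbitrage-free.

(0,0): Delta=-0.5253 Bond=40.1650
V0=0.7650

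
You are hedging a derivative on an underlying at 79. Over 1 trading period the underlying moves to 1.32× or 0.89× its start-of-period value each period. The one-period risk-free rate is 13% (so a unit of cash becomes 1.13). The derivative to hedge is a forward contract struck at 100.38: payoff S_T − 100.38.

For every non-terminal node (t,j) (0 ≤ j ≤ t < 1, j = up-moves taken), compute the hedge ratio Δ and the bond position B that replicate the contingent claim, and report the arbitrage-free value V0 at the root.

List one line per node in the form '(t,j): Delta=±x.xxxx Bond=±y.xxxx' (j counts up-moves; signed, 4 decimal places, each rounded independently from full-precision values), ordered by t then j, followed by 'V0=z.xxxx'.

(0,0): Delta=1.0000 Bond=-88.8319
V0=-9.8319

Since d<R<u, set p* = (R−d)/(u−d) = 0.5581; price each node as the discounted p*-expectation of its children.
Terminal payoffs: V(1,0)=-30.0700, V(1,1)=3.9000
Node (0,0) S=79.0000: V=(p*·3.9000+(1−p*)·-30.0700)/1.13=-9.8319; Δ=(3.9000−-30.0700)/(104.2800−70.3100)=1.0000; B=V−Δ·S=-88.8319
Root portfolio cost Δ·79+B reproduces V0=-9.8319.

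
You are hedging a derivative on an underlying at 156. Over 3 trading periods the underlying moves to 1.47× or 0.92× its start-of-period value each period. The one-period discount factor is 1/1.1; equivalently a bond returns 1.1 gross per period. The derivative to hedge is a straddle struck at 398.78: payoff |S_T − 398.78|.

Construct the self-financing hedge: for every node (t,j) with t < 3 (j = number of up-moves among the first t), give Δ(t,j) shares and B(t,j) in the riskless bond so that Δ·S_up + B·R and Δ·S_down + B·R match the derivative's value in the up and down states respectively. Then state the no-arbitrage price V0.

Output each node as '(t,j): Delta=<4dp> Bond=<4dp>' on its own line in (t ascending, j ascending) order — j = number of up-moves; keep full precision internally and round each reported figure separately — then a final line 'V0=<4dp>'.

(0,0): Delta=-0.8004 Bond=273.5609
(1,0): Delta=-1.0000 Bond=329.5702
(1,1): Delta=-0.5435 Bond=242.0185
(2,0): Delta=-1.0000 Bond=362.5273
(2,1): Delta=-1.0000 Bond=362.5273
(2,2): Delta=0.0437 Bond=68.2563
V0=148.7058

Risk-neutral probability p* = (R−d)/(u−d) = (1.1−0.92)/(1.47−0.92) = 0.3273.
Terminal payoffs: V(3,0)=277.3047, V(3,1)=204.6836, V(3,2)=88.6476, V(3,3)=96.7576
  t=2,j=0: stock 132.0384 → up 194.0964 (V=204.6836), down 121.4753 (V=277.3047). Price 230.4889; hedge Δ=-1.0000, bond B=362.5273.
  t=2,j=1: stock 210.9744 → up 310.1324 (V=88.6476), down 194.0964 (V=204.6836). Price 151.5529; hedge Δ=-1.0000, bond B=362.5273.
  t=2,j=2: stock 337.1004 → up 495.5376 (V=96.7576), down 310.1324 (V=88.6476). Price 83.0016; hedge Δ=0.0437, bond B=68.2563.
  t=1,j=0: stock 143.5200 → up 210.9744 (V=151.5529), down 132.0384 (V=230.4889). Price 186.0502; hedge Δ=-1.0000, bond B=329.5702.
  t=1,j=1: stock 229.3200 → up 337.1004 (V=83.0016), down 210.9744 (V=151.5529). Price 117.3799; hedge Δ=-0.5435, bond B=242.0185.
  t=0,j=0: stock 156.0000 → up 229.3200 (V=117.3799), down 143.5200 (V=186.0502). Price 148.7058; hedge Δ=-0.8004, bond B=273.5609.
Root portfolio cost Δ·156+B reproduces V0=148.7058.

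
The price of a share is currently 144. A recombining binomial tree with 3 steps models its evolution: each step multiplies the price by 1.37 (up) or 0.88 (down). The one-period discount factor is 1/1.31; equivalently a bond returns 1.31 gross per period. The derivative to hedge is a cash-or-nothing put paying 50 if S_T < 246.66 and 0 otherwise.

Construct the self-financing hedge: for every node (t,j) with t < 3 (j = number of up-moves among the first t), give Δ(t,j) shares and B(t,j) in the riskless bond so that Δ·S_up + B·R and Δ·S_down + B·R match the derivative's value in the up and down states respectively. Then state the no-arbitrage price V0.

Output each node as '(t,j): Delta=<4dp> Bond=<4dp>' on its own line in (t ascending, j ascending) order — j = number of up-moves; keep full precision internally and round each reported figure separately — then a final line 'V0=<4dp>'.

(0,0): Delta=-0.3180 Bond=53.0012
(1,0): Delta=0.0000 Bond=29.1358
(1,1): Delta=-0.3465 Bond=75.0542
(2,0): Delta=0.0000 Bond=38.1679
(2,1): Delta=0.0000 Bond=38.1679
(2,2): Delta=-0.3775 Bond=106.7144
V0=7.2106

No-arbitrage ⇒ martingale measure with p* = (R−d)/(u−d) = 0.8776.
At expiry t=3: V(3,0)=50.0000, V(3,1)=50.0000, V(3,2)=50.0000, V(3,3)=0.0000
  t=2,j=0: stock 111.5136 → up 152.7736 (V=50.0000), down 98.1320 (V=50.0000). Price 38.1679; hedge Δ=0.0000, bond B=38.1679.
  t=2,j=1: stock 173.6064 → up 237.8408 (V=50.0000), down 152.7736 (V=50.0000). Price 38.1679; hedge Δ=0.0000, bond B=38.1679.
  t=2,j=2: stock 270.2736 → up 370.2748 (V=0.0000), down 237.8408 (V=50.0000). Price 4.6736; hedge Δ=-0.3775, bond B=106.7144.
  t=1,j=0: stock 126.7200 → up 173.6064 (V=38.1679), down 111.5136 (V=38.1679). Price 29.1358; hedge Δ=0.0000, bond B=29.1358.
  t=1,j=1: stock 197.2800 → up 270.2736 (V=4.6736), down 173.6064 (V=38.1679). Price 6.6985; hedge Δ=-0.3465, bond B=75.0542.
  t=0,j=0: stock 144.0000 → up 197.2800 (V=6.6985), down 126.7200 (V=29.1358). Price 7.2106; hedge Δ=-0.3180, bond B=53.0012.
The time-0 hedge costs 7.2106, which is the no-arbitrage price.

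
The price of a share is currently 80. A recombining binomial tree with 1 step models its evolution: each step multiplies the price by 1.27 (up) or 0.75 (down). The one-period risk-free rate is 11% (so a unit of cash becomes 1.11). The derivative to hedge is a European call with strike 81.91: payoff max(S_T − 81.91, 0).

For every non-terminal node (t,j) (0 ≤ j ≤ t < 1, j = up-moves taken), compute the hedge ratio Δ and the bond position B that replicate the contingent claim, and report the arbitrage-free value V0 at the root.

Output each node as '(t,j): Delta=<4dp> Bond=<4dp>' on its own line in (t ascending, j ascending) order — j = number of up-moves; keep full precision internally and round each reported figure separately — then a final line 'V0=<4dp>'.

Risk-neutral probability p* = (R−d)/(u−d) = (1.11−0.75)/(1.27−0.75) = 0.6923.
Terminal payoffs: V(1,0)=0.0000, V(1,1)=19.6900
Node (0,0) S=80.0000: V=(p*·19.6900+(1−p*)·0.0000)/1.11=12.2807; Δ=(19.6900−0.0000)/(101.6000−60.0000)=0.4733; B=V−Δ·S=-25.5847
Check: Δ(0,0)·S0 + B(0,0) = 12.2807 = V0.

(0,0): Delta=0.4733 Bond=-25.5847
V0=12.2807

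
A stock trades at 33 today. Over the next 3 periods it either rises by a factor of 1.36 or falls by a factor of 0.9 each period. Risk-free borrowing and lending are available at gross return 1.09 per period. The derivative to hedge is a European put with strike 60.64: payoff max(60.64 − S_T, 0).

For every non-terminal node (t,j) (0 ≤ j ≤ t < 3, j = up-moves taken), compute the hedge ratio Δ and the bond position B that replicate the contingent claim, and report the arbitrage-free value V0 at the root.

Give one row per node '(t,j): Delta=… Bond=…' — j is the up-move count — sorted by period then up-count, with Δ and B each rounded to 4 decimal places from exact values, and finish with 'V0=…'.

Under the risk-neutral measure, an up-move has probability p* = (R−d)/(u−d) = 0.4130 and values discount at R = 1.09.
Payoff layer (t=3): V(3,0)=36.5830, V(3,1)=24.2872, V(3,2)=5.7069, V(3,3)=0.0000
  t=2,j=0: stock 26.7300 → up 36.3528 (V=24.2872), down 24.0570 (V=36.5830). Price 28.9030; hedge Δ=-1.0000, bond B=55.6330.
  t=2,j=1: stock 40.3920 → up 54.9331 (V=5.7069), down 36.3528 (V=24.2872). Price 15.2410; hedge Δ=-1.0000, bond B=55.6330.
  t=2,j=2: stock 61.0368 → up 83.0100 (V=0.0000), down 54.9331 (V=5.7069). Price 3.0731; hedge Δ=-0.2033, bond B=15.4794.
  t=1,j=0: stock 29.7000 → up 40.3920 (V=15.2410), down 26.7300 (V=28.9030). Price 21.3395; hedge Δ=-1.0000, bond B=51.0395.
  t=1,j=1: stock 44.8800 → up 61.0368 (V=3.0731), down 40.3920 (V=15.2410). Price 9.3717; hedge Δ=-0.5894, bond B=35.8237.
  t=0,j=0: stock 33.0000 → up 44.8800 (V=9.3717), down 29.7000 (V=21.3395). Price 15.0424; hedge Δ=-0.7884, bond B=41.0594.
Check: Δ(0,0)·S0 + B(0,0) = 15.0424 = V0.

(0,0): Delta=-0.7884 Bond=41.0594
(1,0): Delta=-1.0000 Bond=51.0395
(1,1): Delta=-0.5894 Bond=35.8237
(2,0): Delta=-1.0000 Bond=55.6330
(2,1): Delta=-1.0000 Bond=55.6330
(2,2): Delta=-0.2033 Bond=15.4794
V0=15.0424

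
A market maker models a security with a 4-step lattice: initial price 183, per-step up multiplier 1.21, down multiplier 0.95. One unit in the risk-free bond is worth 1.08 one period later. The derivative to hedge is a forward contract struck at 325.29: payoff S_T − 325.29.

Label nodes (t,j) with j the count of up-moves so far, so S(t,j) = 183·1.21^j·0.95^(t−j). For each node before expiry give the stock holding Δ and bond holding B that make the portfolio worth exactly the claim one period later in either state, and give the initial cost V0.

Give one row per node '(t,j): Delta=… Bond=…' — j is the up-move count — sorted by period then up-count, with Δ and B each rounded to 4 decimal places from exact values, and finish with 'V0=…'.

No-arbitrage ⇒ martingale measure with p* = (R−d)/(u−d) = 0.5000.
Terminal values V(4,·): V(4,0)=-176.2354, V(4,1)=-135.4415, V(4,2)=-83.4829, V(4,3)=-17.3041, V(4,4)=66.9868
  t=3,j=0: stock 156.8996 → up 189.8485 (V=-135.4415), down 149.0546 (V=-176.2354). Price -144.2948; hedge Δ=1.0000, bond B=-301.1944.
  t=3,j=1: stock 199.8406 → up 241.8071 (V=-83.4829), down 189.8485 (V=-135.4415). Price -101.3539; hedge Δ=1.0000, bond B=-301.1944.
  t=3,j=2: stock 254.5338 → up 307.9859 (V=-17.3041), down 241.8071 (V=-83.4829). Price -46.6607; hedge Δ=1.0000, bond B=-301.1944.
  t=3,j=3: stock 324.1957 → up 392.2768 (V=66.9868), down 307.9859 (V=-17.3041). Price 23.0012; hedge Δ=1.0000, bond B=-301.1944.
  t=2,j=0: stock 165.1575 → up 199.8406 (V=-101.3539), down 156.8996 (V=-144.2948). Price -113.7262; hedge Δ=1.0000, bond B=-278.8837.
  t=2,j=1: stock 210.3585 → up 254.5338 (V=-46.6607), down 199.8406 (V=-101.3539). Price -68.5252; hedge Δ=1.0000, bond B=-278.8837.
  t=2,j=2: stock 267.9303 → up 324.1957 (V=23.0012), down 254.5338 (V=-46.6607). Price -10.9534; hedge Δ=1.0000, bond B=-278.8837.
  t=1,j=0: stock 173.8500 → up 210.3585 (V=-68.5252), down 165.1575 (V=-113.7262). Price -84.3757; hedge Δ=1.0000, bond B=-258.2257.
  t=1,j=1: stock 221.4300 → up 267.9303 (V=-10.9534), down 210.3585 (V=-68.5252). Price -36.7957; hedge Δ=1.0000, bond B=-258.2257.
  t=0,j=0: stock 183.0000 → up 221.4300 (V=-36.7957), down 173.8500 (V=-84.3757). Price -56.0979; hedge Δ=1.0000, bond B=-239.0979.
Each (Δ,B) replicates both successor values, so the strategy is self-financing and V0 is arbitrage-free.

(0,0): Delta=1.0000 Bond=-239.0979
(1,0): Delta=1.0000 Bond=-258.2257
(1,1): Delta=1.0000 Bond=-258.2257
(2,0): Delta=1.0000 Bond=-278.8837
(2,1): Delta=1.0000 Bond=-278.8837
(2,2): Delta=1.0000 Bond=-278.8837
(3,0): Delta=1.0000 Bond=-301.1944
(3,1): Delta=1.0000 Bond=-301.1944
(3,2): Delta=1.0000 Bond=-301.1944
(3,3): Delta=1.0000 Bond=-301.1944
V0=-56.0979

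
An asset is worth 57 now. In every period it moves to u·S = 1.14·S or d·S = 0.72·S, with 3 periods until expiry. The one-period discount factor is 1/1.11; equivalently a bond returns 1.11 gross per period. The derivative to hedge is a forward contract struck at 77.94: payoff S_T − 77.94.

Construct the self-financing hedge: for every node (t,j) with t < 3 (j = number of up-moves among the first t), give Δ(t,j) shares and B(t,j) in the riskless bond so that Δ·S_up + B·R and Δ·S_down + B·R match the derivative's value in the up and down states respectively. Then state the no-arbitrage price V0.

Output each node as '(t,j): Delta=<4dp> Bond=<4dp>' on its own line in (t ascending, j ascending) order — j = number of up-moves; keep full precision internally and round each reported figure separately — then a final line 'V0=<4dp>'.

(0,0): Delta=1.0000 Bond=-56.9891
(1,0): Delta=1.0000 Bond=-63.2579
(1,1): Delta=1.0000 Bond=-63.2579
(2,0): Delta=1.0000 Bond=-70.2162
(2,1): Delta=1.0000 Bond=-70.2162
(2,2): Delta=1.0000 Bond=-70.2162
V0=0.0109

Risk-neutral probability p* = (R−d)/(u−d) = (1.11−0.72)/(1.14−0.72) = 0.9286.
Terminal payoffs: V(3,0)=-56.6649, V(3,1)=-44.2544, V(3,2)=-24.6044, V(3,3)=6.5080
Node (2,0) S=29.5488: V=(p*·-44.2544+(1−p*)·-56.6649)/1.11=-40.6674; Δ=(-44.2544−-56.6649)/(33.6856−21.2751)=1.0000; B=V−Δ·S=-70.2162
Node (2,1) S=46.7856: V=(p*·-24.6044+(1−p*)·-44.2544)/1.11=-23.4306; Δ=(-24.6044−-44.2544)/(53.3356−33.6856)=1.0000; B=V−Δ·S=-70.2162
Node (2,2) S=74.0772: V=(p*·6.5080+(1−p*)·-24.6044)/1.11=3.8610; Δ=(6.5080−-24.6044)/(84.4480−53.3356)=1.0000; B=V−Δ·S=-70.2162
Node (1,0) S=41.0400: V=(p*·-23.4306+(1−p*)·-40.6674)/1.11=-22.2179; Δ=(-23.4306−-40.6674)/(46.7856−29.5488)=1.0000; B=V−Δ·S=-63.2579
Node (1,1) S=64.9800: V=(p*·3.8610+(1−p*)·-23.4306)/1.11=1.7221; Δ=(3.8610−-23.4306)/(74.0772−46.7856)=1.0000; B=V−Δ·S=-63.2579
Node (0,0) S=57.0000: V=(p*·1.7221+(1−p*)·-22.2179)/1.11=0.0109; Δ=(1.7221−-22.2179)/(64.9800−41.0400)=1.0000; B=V−Δ·S=-56.9891
Root portfolio cost Δ·57+B reproduces V0=0.0109.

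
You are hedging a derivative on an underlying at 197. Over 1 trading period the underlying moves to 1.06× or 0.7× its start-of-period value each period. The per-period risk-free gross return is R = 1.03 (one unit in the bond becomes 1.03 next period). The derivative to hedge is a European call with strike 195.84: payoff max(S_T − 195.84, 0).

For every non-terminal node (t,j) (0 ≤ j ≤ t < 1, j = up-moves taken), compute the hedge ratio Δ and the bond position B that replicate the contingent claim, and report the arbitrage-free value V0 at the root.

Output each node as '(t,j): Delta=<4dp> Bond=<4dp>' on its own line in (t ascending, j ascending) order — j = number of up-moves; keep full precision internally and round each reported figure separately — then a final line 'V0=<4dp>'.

Under the risk-neutral measure, an up-move has probability p* = (R−d)/(u−d) = 0.9167 and values discount at R = 1.03.
At expiry t=1: V(1,0)=0.0000, V(1,1)=12.9800
  t=0,j=0: stock 197.0000 → up 208.8200 (V=12.9800), down 137.9000 (V=0.0000). Price 11.5518; hedge Δ=0.1830, bond B=-24.5038.
Check: Δ(0,0)·S0 + B(0,0) = 11.5518 = V0.

(0,0): Delta=0.1830 Bond=-24.5038
V0=11.5518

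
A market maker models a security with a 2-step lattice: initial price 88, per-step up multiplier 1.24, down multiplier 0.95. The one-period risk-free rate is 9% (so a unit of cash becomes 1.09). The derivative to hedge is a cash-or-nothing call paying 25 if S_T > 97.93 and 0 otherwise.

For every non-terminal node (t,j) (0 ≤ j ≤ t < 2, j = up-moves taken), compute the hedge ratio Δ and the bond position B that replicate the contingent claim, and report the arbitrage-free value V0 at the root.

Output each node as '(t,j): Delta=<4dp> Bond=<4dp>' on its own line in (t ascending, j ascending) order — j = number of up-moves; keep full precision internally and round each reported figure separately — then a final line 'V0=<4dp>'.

Since d<R<u, set p* = (R−d)/(u−d) = 0.4828; price each node as the discounted p*-expectation of its children.
At expiry t=2: V(2,0)=0.0000, V(2,1)=25.0000, V(2,2)=25.0000
(1,0): S=83.6000. Δ = (V_up−V_dn)/(S_up−S_dn) = (25.0000−0.0000)/(103.6640−79.4200) = 1.0312. V = [p*·25.0000 + (1−p*)·0.0000]/1.09 = 11.0724. B = V − Δ·S = -75.1345.
(1,1): S=109.1200. Δ = (V_up−V_dn)/(S_up−S_dn) = (25.0000−25.0000)/(135.3088−103.6640) = 0.0000. V = [p*·25.0000 + (1−p*)·25.0000]/1.09 = 22.9358. B = V − Δ·S = 22.9358.
(0,0): S=88.0000. Δ = (V_up−V_dn)/(S_up−S_dn) = (22.9358−11.0724)/(109.1200−83.6000) = 0.4649. V = [p*·22.9358 + (1−p*)·11.0724]/1.09 = 15.4125. B = V − Δ·S = -25.4956.
Self-financing check: at every node Δ·S+B equals the discounted successor values.

(0,0): Delta=0.4649 Bond=-25.4956
(1,0): Delta=1.0312 Bond=-75.1345
(1,1): Delta=0.0000 Bond=22.9358
V0=15.4125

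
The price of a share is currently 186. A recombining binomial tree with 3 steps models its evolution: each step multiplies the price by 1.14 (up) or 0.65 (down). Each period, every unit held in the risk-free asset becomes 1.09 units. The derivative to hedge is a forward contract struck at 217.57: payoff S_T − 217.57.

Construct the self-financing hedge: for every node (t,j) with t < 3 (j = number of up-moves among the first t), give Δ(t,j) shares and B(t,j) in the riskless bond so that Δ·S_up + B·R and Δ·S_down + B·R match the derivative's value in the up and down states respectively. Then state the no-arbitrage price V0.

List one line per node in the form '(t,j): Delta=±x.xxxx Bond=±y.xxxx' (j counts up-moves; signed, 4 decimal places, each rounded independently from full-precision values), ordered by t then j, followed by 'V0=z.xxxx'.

The replicating-portfolio and risk-neutral prices coincide; use p* = (1.09−0.65)/(1.14−0.65) = 0.8980 for the latter.
Payoff layer (t=3): V(3,0)=-166.4897, V(3,1)=-127.9831, V(3,2)=-60.4484, V(3,3)=57.9972
(2,0): S=78.5850. Δ = (V_up−V_dn)/(S_up−S_dn) = (-127.9831−-166.4897)/(89.5869−51.0803) = 1.0000. V = [p*·-127.9831 + (1−p*)·-166.4897]/1.09 = -121.0205. B = V − Δ·S = -199.6055.
(2,1): S=137.8260. Δ = (V_up−V_dn)/(S_up−S_dn) = (-60.4484−-127.9831)/(157.1216−89.5869) = 1.0000. V = [p*·-60.4484 + (1−p*)·-127.9831]/1.09 = -61.7795. B = V − Δ·S = -199.6055.
(2,2): S=241.7256. Δ = (V_up−V_dn)/(S_up−S_dn) = (57.9972−-60.4484)/(275.5672−157.1216) = 1.0000. V = [p*·57.9972 + (1−p*)·-60.4484]/1.09 = 42.1201. B = V − Δ·S = -199.6055.
(1,0): S=120.9000. Δ = (V_up−V_dn)/(S_up−S_dn) = (-61.7795−-121.0205)/(137.8260−78.5850) = 1.0000. V = [p*·-61.7795 + (1−p*)·-121.0205]/1.09 = -62.2243. B = V − Δ·S = -183.1243.
(1,1): S=212.0400. Δ = (V_up−V_dn)/(S_up−S_dn) = (42.1201−-61.7795)/(241.7256−137.8260) = 1.0000. V = [p*·42.1201 + (1−p*)·-61.7795]/1.09 = 28.9157. B = V − Δ·S = -183.1243.
(0,0): S=186.0000. Δ = (V_up−V_dn)/(S_up−S_dn) = (28.9157−-62.2243)/(212.0400−120.9000) = 1.0000. V = [p*·28.9157 + (1−p*)·-62.2243]/1.09 = 17.9960. B = V − Δ·S = -168.0040.
Each (Δ,B) replicates both successor values, so the strategy is self-financing and V0 is arbitrage-free.

(0,0): Delta=1.0000 Bond=-168.0040
(1,0): Delta=1.0000 Bond=-183.1243
(1,1): Delta=1.0000 Bond=-183.1243
(2,0): Delta=1.0000 Bond=-199.6055
(2,1): Delta=1.0000 Bond=-199.6055
(2,2): Delta=1.0000 Bond=-199.6055
V0=17.9960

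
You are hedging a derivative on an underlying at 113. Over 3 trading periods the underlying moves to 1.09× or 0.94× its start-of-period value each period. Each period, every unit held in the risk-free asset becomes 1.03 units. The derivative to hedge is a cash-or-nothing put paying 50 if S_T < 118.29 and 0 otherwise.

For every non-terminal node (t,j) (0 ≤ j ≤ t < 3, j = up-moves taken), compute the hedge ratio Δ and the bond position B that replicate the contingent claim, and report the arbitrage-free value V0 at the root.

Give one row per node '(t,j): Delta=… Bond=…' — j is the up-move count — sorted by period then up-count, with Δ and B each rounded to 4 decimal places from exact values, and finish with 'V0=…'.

(0,0): Delta=-1.3346 Bond=166.9218
(1,0): Delta=-1.8280 Bond=224.3378
(1,1): Delta=-1.0510 Bond=136.9906
(2,0): Delta=0.0000 Bond=48.5437
(2,1): Delta=-2.8790 Bond=352.7508
(2,2): Delta=0.0000 Bond=0.0000
V0=16.1065

Under the risk-neutral measure, an up-move has probability p* = (R−d)/(u−d) = 0.6000 and values discount at R = 1.03.
Payoff layer (t=3): V(3,0)=50.0000, V(3,1)=50.0000, V(3,2)=0.0000, V(3,3)=0.0000
Node (2,0) S=99.8468: V=(p*·50.0000+(1−p*)·50.0000)/1.03=48.5437; Δ=(50.0000−50.0000)/(108.8330−93.8560)=0.0000; B=V−Δ·S=48.5437
Node (2,1) S=115.7798: V=(p*·0.0000+(1−p*)·50.0000)/1.03=19.4175; Δ=(0.0000−50.0000)/(126.2000−108.8330)=-2.8790; B=V−Δ·S=352.7508
Node (2,2) S=134.2553: V=(p*·0.0000+(1−p*)·0.0000)/1.03=0.0000; Δ=(0.0000−0.0000)/(146.3383−126.2000)=0.0000; B=V−Δ·S=0.0000
Node (1,0) S=106.2200: V=(p*·19.4175+(1−p*)·48.5437)/1.03=30.1631; Δ=(19.4175−48.5437)/(115.7798−99.8468)=-1.8280; B=V−Δ·S=224.3378
Node (1,1) S=123.1700: V=(p*·0.0000+(1−p*)·19.4175)/1.03=7.5408; Δ=(0.0000−19.4175)/(134.2553−115.7798)=-1.0510; B=V−Δ·S=136.9906
Node (0,0) S=113.0000: V=(p*·7.5408+(1−p*)·30.1631)/1.03=16.1065; Δ=(7.5408−30.1631)/(123.1700−106.2200)=-1.3346; B=V−Δ·S=166.9218
The time-0 hedge costs 16.1065, which is the no-arbitrage price.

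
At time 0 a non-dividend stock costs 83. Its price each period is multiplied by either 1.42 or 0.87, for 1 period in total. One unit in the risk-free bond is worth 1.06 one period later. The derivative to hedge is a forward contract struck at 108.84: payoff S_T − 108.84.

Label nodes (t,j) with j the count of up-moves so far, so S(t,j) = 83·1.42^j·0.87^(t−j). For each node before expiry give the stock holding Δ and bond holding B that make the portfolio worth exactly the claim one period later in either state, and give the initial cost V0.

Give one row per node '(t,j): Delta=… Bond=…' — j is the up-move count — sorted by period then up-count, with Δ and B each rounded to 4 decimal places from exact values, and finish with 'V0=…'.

(0,0): Delta=1.0000 Bond=-102.6792
V0=-19.6792

Under the risk-neutral measure, an up-move has probability p* = (R−d)/(u−d) = 0.3455 and values discount at R = 1.06.
At expiry t=1: V(1,0)=-36.6300, V(1,1)=9.0200
(0,0): S=83.0000. Δ = (V_up−V_dn)/(S_up−S_dn) = (9.0200−-36.6300)/(117.8600−72.2100) = 1.0000. V = [p*·9.0200 + (1−p*)·-36.6300]/1.06 = -19.6792. B = V − Δ·S = -102.6792.
Self-financing check: at every node Δ·S+B equals the discounted successor values.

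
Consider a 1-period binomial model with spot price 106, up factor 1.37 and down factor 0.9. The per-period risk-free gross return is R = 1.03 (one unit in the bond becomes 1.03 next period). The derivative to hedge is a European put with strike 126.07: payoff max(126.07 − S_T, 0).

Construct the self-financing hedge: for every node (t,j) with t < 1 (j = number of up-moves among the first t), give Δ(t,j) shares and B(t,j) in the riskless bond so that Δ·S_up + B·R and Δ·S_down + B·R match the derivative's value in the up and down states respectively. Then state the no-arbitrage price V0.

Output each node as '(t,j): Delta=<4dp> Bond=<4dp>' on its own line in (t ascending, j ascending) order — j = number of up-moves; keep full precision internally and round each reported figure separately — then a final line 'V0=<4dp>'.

The replicating-portfolio and risk-neutral prices coincide; use p* = (1.03−0.9)/(1.37−0.9) = 0.2766 for the latter.
Terminal values V(1,·): V(1,0)=30.6700, V(1,1)=0.0000
  t=0,j=0: stock 106.0000 → up 145.2200 (V=0.0000), down 95.4000 (V=30.6700). Price 21.5406; hedge Δ=-0.6156, bond B=86.7959.
Self-financing check: at every node Δ·S+B equals the discounted successor values.

(0,0): Delta=-0.6156 Bond=86.7959
V0=21.5406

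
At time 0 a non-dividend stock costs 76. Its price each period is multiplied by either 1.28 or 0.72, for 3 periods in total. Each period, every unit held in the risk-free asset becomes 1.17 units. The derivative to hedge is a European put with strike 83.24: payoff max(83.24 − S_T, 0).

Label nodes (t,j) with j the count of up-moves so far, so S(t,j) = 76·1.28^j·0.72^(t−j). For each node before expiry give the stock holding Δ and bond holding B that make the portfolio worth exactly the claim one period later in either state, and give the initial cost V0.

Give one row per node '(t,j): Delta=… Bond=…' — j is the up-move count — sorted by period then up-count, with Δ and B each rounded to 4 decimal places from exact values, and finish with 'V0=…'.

(0,0): Delta=-0.1924 Bond=16.7872
(1,0): Delta=-0.8563 Bond=55.9676
(1,1): Delta=-0.1011 Bond=10.7612
(2,0): Delta=-1.0000 Bond=71.1453
(2,1): Delta=-0.8365 Bond=64.0978
(2,2): Delta=0.0000 Bond=0.0000
V0=2.1651

Since d<R<u, set p* = (R−d)/(u−d) = 0.8036; price each node as the discounted p*-expectation of its children.
At expiry t=3: V(3,0)=54.8732, V(3,1)=32.8100, V(3,2)=0.0000, V(3,3)=0.0000
  t=2,j=0: stock 39.3984 → up 50.4300 (V=32.8100), down 28.3668 (V=54.8732). Price 31.7469; hedge Δ=-1.0000, bond B=71.1453.
  t=2,j=1: stock 70.0416 → up 89.6532 (V=0.0000), down 50.4300 (V=32.8100). Price 5.5084; hedge Δ=-0.8365, bond B=64.0978.
  t=2,j=2: stock 124.5184 → up 159.3836 (V=0.0000), down 89.6532 (V=0.0000). Price 0.0000; hedge Δ=0.0000, bond B=0.0000.
  t=1,j=0: stock 54.7200 → up 70.0416 (V=5.5084), down 39.3984 (V=31.7469). Price 9.1132; hedge Δ=-0.8563, bond B=55.9676.
  t=1,j=1: stock 97.2800 → up 124.5184 (V=0.0000), down 70.0416 (V=5.5084). Price 0.9248; hedge Δ=-0.1011, bond B=10.7612.
  t=0,j=0: stock 76.0000 → up 97.2800 (V=0.9248), down 54.7200 (V=9.1132). Price 2.1651; hedge Δ=-0.1924, bond B=16.7872.
The time-0 hedge costs 2.1651, which is the no-arbitrage price.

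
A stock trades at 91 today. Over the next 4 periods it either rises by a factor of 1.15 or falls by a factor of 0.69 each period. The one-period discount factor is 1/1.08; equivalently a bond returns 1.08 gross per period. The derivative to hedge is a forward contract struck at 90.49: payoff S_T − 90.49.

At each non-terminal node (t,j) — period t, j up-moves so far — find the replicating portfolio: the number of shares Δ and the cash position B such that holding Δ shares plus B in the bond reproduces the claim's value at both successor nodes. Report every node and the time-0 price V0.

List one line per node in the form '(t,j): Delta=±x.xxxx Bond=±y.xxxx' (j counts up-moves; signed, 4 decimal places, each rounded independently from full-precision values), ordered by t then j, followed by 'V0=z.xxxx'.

(0,0): Delta=1.0000 Bond=-66.5129
(1,0): Delta=1.0000 Bond=-71.8339
(1,1): Delta=1.0000 Bond=-71.8339
(2,0): Delta=1.0000 Bond=-77.5806
(2,1): Delta=1.0000 Bond=-77.5806
(2,2): Delta=1.0000 Bond=-77.5806
(3,0): Delta=1.0000 Bond=-83.7870
(3,1): Delta=1.0000 Bond=-83.7870
(3,2): Delta=1.0000 Bond=-83.7870
(3,3): Delta=1.0000 Bond=-83.7870
V0=24.4871

Risk-neutral probability p* = (R−d)/(u−d) = (1.08−0.69)/(1.15−0.69) = 0.8478.
Payoff layer (t=4): V(4,0)=-69.8629, V(4,1)=-56.1115, V(4,2)=-33.1926, V(4,3)=5.0057, V(4,4)=68.6696
(3,0): S=29.8943. Δ = (V_up−V_dn)/(S_up−S_dn) = (-56.1115−-69.8629)/(34.3785−20.6271) = 1.0000. V = [p*·-56.1115 + (1−p*)·-69.8629]/1.08 = -53.8927. B = V − Δ·S = -83.7870.
(3,1): S=49.8239. Δ = (V_up−V_dn)/(S_up−S_dn) = (-33.1926−-56.1115)/(57.2974−34.3785) = 1.0000. V = [p*·-33.1926 + (1−p*)·-56.1115]/1.08 = -33.9632. B = V − Δ·S = -83.7870.
(3,2): S=83.0398. Δ = (V_up−V_dn)/(S_up−S_dn) = (5.0057−-33.1926)/(95.4957−57.2974) = 1.0000. V = [p*·5.0057 + (1−p*)·-33.1926]/1.08 = -0.7473. B = V − Δ·S = -83.7870.
(3,3): S=138.3996. Δ = (V_up−V_dn)/(S_up−S_dn) = (68.6696−5.0057)/(159.1596−95.4957) = 1.0000. V = [p*·68.6696 + (1−p*)·5.0057]/1.08 = 54.6126. B = V − Δ·S = -83.7870.
(2,0): S=43.3251. Δ = (V_up−V_dn)/(S_up−S_dn) = (-33.9632−-53.8927)/(49.8239−29.8943) = 1.0000. V = [p*·-33.9632 + (1−p*)·-53.8927]/1.08 = -34.2555. B = V − Δ·S = -77.5806.
(2,1): S=72.2085. Δ = (V_up−V_dn)/(S_up−S_dn) = (-0.7473−-33.9632)/(83.0398−49.8239) = 1.0000. V = [p*·-0.7473 + (1−p*)·-33.9632]/1.08 = -5.3721. B = V − Δ·S = -77.5806.
(2,2): S=120.3475. Δ = (V_up−V_dn)/(S_up−S_dn) = (54.6126−-0.7473)/(138.3996−83.0398) = 1.0000. V = [p*·54.6126 + (1−p*)·-0.7473]/1.08 = 42.7669. B = V − Δ·S = -77.5806.
(1,0): S=62.7900. Δ = (V_up−V_dn)/(S_up−S_dn) = (-5.3721−-34.2555)/(72.2085−43.3251) = 1.0000. V = [p*·-5.3721 + (1−p*)·-34.2555]/1.08 = -9.0439. B = V − Δ·S = -71.8339.
(1,1): S=104.6500. Δ = (V_up−V_dn)/(S_up−S_dn) = (42.7669−-5.3721)/(120.3475−72.2085) = 1.0000. V = [p*·42.7669 + (1−p*)·-5.3721]/1.08 = 32.8161. B = V − Δ·S = -71.8339.
(0,0): S=91.0000. Δ = (V_up−V_dn)/(S_up−S_dn) = (32.8161−-9.0439)/(104.6500−62.7900) = 1.0000. V = [p*·32.8161 + (1−p*)·-9.0439]/1.08 = 24.4871. B = V − Δ·S = -66.5129.
Each (Δ,B) replicates both successor values, so the strategy is self-financing and V0 is arbitrage-free.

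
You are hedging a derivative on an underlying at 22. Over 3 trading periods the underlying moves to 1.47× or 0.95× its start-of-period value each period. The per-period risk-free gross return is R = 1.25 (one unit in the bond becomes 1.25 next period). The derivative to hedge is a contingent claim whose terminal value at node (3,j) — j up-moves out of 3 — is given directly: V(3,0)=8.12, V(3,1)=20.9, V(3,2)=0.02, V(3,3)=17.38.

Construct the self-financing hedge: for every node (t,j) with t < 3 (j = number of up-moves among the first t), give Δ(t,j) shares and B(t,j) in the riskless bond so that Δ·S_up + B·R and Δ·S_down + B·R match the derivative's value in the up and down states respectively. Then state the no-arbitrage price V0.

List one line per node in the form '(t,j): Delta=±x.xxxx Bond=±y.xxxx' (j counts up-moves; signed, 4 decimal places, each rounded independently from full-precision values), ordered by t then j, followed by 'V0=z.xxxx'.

(0,0): Delta=-0.1190 Bond=7.9611
(1,0): Delta=-0.4887 Bond=17.6784
(1,1): Delta=0.0562 Bond=4.2850
(2,0): Delta=1.2378 Bond=-12.1825
(2,1): Delta=-1.3070 Bond=47.2369
(2,2): Delta=0.7022 Bond=-25.3563
V0=5.3430

No-arbitrage ⇒ martingale measure with p* = (R−d)/(u−d) = 0.5769.
Payoff layer (t=3): V(3,0)=8.1200, V(3,1)=20.9000, V(3,2)=0.0200, V(3,3)=17.3800
(2,0): S=19.8550. Δ = (V_up−V_dn)/(S_up−S_dn) = (20.9000−8.1200)/(29.1868−18.8622) = 1.2378. V = [p*·20.9000 + (1−p*)·8.1200]/1.25 = 12.3945. B = V − Δ·S = -12.1825.
(2,1): S=30.7230. Δ = (V_up−V_dn)/(S_up−S_dn) = (0.0200−20.9000)/(45.1628−29.1868) = -1.3070. V = [p*·0.0200 + (1−p*)·20.9000]/1.25 = 7.0831. B = V − Δ·S = 47.2369.
(2,2): S=47.5398. Δ = (V_up−V_dn)/(S_up−S_dn) = (17.3800−0.0200)/(69.8835−45.1628) = 0.7022. V = [p*·17.3800 + (1−p*)·0.0200]/1.25 = 8.0283. B = V − Δ·S = -25.3563.
(1,0): S=20.9000. Δ = (V_up−V_dn)/(S_up−S_dn) = (7.0831−12.3945)/(30.7230−19.8550) = -0.4887. V = [p*·7.0831 + (1−p*)·12.3945]/1.25 = 7.4642. B = V − Δ·S = 17.6784.
(1,1): S=32.3400. Δ = (V_up−V_dn)/(S_up−S_dn) = (8.0283−7.0831)/(47.5398−30.7230) = 0.0562. V = [p*·8.0283 + (1−p*)·7.0831]/1.25 = 6.1027. B = V − Δ·S = 4.2850.
(0,0): S=22.0000. Δ = (V_up−V_dn)/(S_up−S_dn) = (6.1027−7.4642)/(32.3400−20.9000) = -0.1190. V = [p*·6.1027 + (1−p*)·7.4642]/1.25 = 5.3430. B = V − Δ·S = 7.9611.
Each (Δ,B) replicates both successor values, so the strategy is self-financing and V0 is arbitrage-free.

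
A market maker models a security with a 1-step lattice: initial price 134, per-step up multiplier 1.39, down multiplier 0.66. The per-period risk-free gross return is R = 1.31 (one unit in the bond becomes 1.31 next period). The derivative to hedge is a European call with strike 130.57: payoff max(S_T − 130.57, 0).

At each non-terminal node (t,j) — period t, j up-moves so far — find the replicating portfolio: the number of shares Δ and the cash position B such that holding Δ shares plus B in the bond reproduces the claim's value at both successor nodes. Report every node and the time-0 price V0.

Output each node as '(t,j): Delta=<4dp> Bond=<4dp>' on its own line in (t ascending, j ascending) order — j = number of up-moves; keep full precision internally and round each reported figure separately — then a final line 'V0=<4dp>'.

(0,0): Delta=0.5693 Bond=-38.4350
V0=37.8527

No-arbitrage ⇒ martingale measure with p* = (R−d)/(u−d) = 0.8904.
Terminal values V(1,·): V(1,0)=0.0000, V(1,1)=55.6900
  t=0,j=0: stock 134.0000 → up 186.2600 (V=55.6900), down 88.4400 (V=0.0000). Price 37.8527; hedge Δ=0.5693, bond B=-38.4350.
Self-financing check: at every node Δ·S+B equals the discounted successor values.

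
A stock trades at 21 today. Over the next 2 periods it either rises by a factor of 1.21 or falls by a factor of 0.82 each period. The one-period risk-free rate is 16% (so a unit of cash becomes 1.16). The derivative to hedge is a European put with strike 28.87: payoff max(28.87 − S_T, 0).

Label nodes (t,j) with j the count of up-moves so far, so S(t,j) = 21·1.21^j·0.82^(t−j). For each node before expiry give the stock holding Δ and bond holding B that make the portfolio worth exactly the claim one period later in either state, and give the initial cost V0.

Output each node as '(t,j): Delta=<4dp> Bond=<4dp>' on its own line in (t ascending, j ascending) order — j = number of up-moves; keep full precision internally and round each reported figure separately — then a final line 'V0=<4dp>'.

No-arbitrage ⇒ martingale measure with p* = (R−d)/(u−d) = 0.8718.
At expiry t=2: V(2,0)=14.7496, V(2,1)=8.0338, V(2,2)=0.0000
Node (1,0) S=17.2200: V=(p*·8.0338+(1−p*)·14.7496)/1.16=7.6679; Δ=(8.0338−14.7496)/(20.8362−14.1204)=-1.0000; B=V−Δ·S=24.8879
Node (1,1) S=25.4100: V=(p*·0.0000+(1−p*)·8.0338)/1.16=0.8879; Δ=(0.0000−8.0338)/(30.7461−20.8362)=-0.8107; B=V−Δ·S=21.4874
Node (0,0) S=21.0000: V=(p*·0.8879+(1−p*)·7.6679)/1.16=1.5148; Δ=(0.8879−7.6679)/(25.4100−17.2200)=-0.8278; B=V−Δ·S=18.8995
Root portfolio cost Δ·21+B reproduces V0=1.5148.

(0,0): Delta=-0.8278 Bond=18.8995
(1,0): Delta=-1.0000 Bond=24.8879
(1,1): Delta=-0.8107 Bond=21.4874
V0=1.5148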